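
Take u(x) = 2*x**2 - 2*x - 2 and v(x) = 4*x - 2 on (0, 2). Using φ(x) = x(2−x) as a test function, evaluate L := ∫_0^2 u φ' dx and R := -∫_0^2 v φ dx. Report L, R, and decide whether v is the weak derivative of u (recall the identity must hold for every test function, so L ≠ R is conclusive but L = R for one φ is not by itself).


LHS = -8/3, RHS = -8/3. Yes, v = u' weakly.

u(x) = 2*x**2 - 2*x - 2, classical derivative u'(x) = 4*x - 2.
φ(x) = x(2−x), so φ'(x) = 2 - 2*x.
Note φ(0) = φ(2) = 0, so the boundary term u·φ vanishes.
LHS = ∫_0^2 u(x) φ'(x) dx = ∫_0^2 (-4*x^3 + 8*x^2 - 4) dx. Term by term:
  ∫_0^2 -4*x^3 dx = -16;  ∫_0^2 8*x^2 dx = 64/3;  ∫_0^2 -4 dx = -8.
Sum: -16 + 64/3 − 8 = -8/3.
So LHS = -8/3.
∫_0^2 v(x) φ(x) dx = ∫_0^2 (-4*x^3 + 10*x^2 - 4*x) dx. Term by term:
  ∫_0^2 -4*x^3 dx = -16;  ∫_0^2 10*x^2 dx = 80/3;  ∫_0^2 -4*x dx = -8.
Sum: -16 + 80/3 − 8 = 8/3.
So RHS = -∫_0^2 v(x) φ(x) dx = -8/3.
LHS = RHS, so the identity holds for this test φ.
Moreover u is smooth here and v(x) = u'(x) = 4*x - 2 pointwise, so the identity holds for every test function. Hence v is the weak derivative of u.


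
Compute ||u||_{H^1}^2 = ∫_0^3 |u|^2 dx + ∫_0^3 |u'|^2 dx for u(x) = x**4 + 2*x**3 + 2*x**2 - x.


||u||_{H^1}^2 = 1650081/70

The H^1 norm (squared) on an interval (0, L) is
  ||u||_{H^1}^2 = ∫_0^L u(x)^2 dx + ∫_0^L u'(x)^2 dx.
Compute u'(x) = 4*x**3 + 6*x**2 + 4*x - 1.
Then u(x)^2 = x**8 + 4*x**7 + 8*x**6 + 6*x**5 - 4*x**3 + x**2 and u'(x)^2 = 16*x**6 + 48*x**5 + 68*x**4 + 40*x**3 + 4*x**2 - 8*x + 1.
Integrate each monomial from 0 to 3 using ∫_0^3 c·x^n dx = c·3^(n+1)/(n+1):
  ∫_0^3 u(x)^2 dx = ∫_0^3 (x^8 + 4*x^7 + 8*x^6 + 6*x^5 - 4*x^3 + x^2) dx. Term by term:
    ∫_0^3 x^8 dx = 2187;  ∫_0^3 4*x^7 dx = 6561/2;  ∫_0^3 8*x^6 dx = 17496/7;
    ∫_0^3 6*x^5 dx = 729;  ∫_0^3 -4*x^3 dx = -81;  ∫_0^3 x^2 dx = 9.
  Sum: 2187 + 6561/2 + 17496/7 + 729 − 81 + 9 = 120735/14.
  ∫_0^3 u'(x)^2 dx = ∫_0^3 (16*x^6 + 48*x^5 + 68*x^4 + 40*x^3 + 4*x^2 - 8*x + 1) dx. Term by term:
    ∫_0^3 16*x^6 dx = 34992/7;  ∫_0^3 48*x^5 dx = 5832;  ∫_0^3 68*x^4 dx = 16524/5;
    ∫_0^3 40*x^3 dx = 810;  ∫_0^3 4*x^2 dx = 36;  ∫_0^3 -8*x dx = -36;
    ∫_0^3 1 dx = 3.
  Sum: 34992/7 + 5832 + 16524/5 + 810 + 36 − 36 + 3 = 523203/35.
Adding: ||u||_{H^1}^2 = 120735/14 + 523203/35 = 1650081/70.


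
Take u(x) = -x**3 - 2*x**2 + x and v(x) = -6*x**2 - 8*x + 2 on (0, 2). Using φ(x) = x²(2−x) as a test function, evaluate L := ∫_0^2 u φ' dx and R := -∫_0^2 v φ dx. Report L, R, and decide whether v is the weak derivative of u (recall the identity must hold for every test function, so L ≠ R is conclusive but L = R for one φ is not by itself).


LHS = 172/15, RHS = 344/15. No, v is not the weak derivative of u.

u(x) = -x**3 - 2*x**2 + x, classical derivative u'(x) = -3*x**2 - 4*x + 1.
φ(x) = x²(2−x), so φ'(x) = x*(4 - 3*x).
Note φ(0) = φ(2) = 0, so the boundary term u·φ vanishes.
LHS = ∫_0^2 u(x) φ'(x) dx = ∫_0^2 (3*x^5 + 2*x^4 - 11*x^3 + 4*x^2) dx. Term by term:
  ∫_0^2 3*x^5 dx = 32;  ∫_0^2 2*x^4 dx = 64/5;  ∫_0^2 -11*x^3 dx = -44;
  ∫_0^2 4*x^2 dx = 32/3.
Sum: 32 + 64/5 − 44 + 32/3 = 172/15.
So LHS = 172/15.
∫_0^2 v(x) φ(x) dx = ∫_0^2 (6*x^5 - 4*x^4 - 18*x^3 + 4*x^2) dx. Term by term:
  ∫_0^2 6*x^5 dx = 64;  ∫_0^2 -4*x^4 dx = -128/5;  ∫_0^2 -18*x^3 dx = -72;
  ∫_0^2 4*x^2 dx = 32/3.
Sum: 64 − 128/5 − 72 + 32/3 = -344/15.
So RHS = -∫_0^2 v(x) φ(x) dx = 344/15.
LHS − RHS = -172/15 ≠ 0, so the identity fails.
(For a valid weak derivative the identity must hold for EVERY test function, in particular this one. The failure shows v is NOT the weak derivative of u.)
Correct weak derivative would be u'(x) = -3*x**2 - 4*x + 1.


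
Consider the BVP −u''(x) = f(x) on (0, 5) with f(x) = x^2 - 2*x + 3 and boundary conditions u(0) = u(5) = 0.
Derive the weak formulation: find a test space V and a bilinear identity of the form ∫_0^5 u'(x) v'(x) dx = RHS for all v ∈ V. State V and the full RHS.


V = H^1_0(0, 5) (so v(0) = v(5) = 0); weak form: ∫_0^5 u'v' dx = ∫_0^5 (x^2 - 2*x + 3) v dx for all v ∈ V.

Multiply both sides by a test function v and integrate from 0 to 5:
  ∫_0^5 −u''(x) v(x) dx = ∫_0^5 f(x) v(x) dx.
Integrate the LHS by parts once:
  ∫_0^5 −u'' v dx = −[u'(x) v(x)]_0^5 + ∫_0^5 u'(x) v'(x) dx.
Thus ∫_0^5 u'(x) v'(x) dx = ∫_0^5 f(x) v(x) dx + [u'(x) v(x)]_0^5.
Choose V so that boundary terms are either known or forced to vanish.
u is Dirichlet: u(0) = u(5) = 0. Let V = H^1_0(0, 5); then v(0) = v(5) = 0, and [u' v]_0^5 = 0.
Weak formulation: find u (satisfying any essential BC) such that ∫_0^5 u'(x) v'(x) dx = ∫_0^5 f v dx for all v ∈ V.
Substituting f(x) = x^2 - 2*x + 3, the right-hand side is ∫_0^5 (x^2 - 2*x + 3) v dx.


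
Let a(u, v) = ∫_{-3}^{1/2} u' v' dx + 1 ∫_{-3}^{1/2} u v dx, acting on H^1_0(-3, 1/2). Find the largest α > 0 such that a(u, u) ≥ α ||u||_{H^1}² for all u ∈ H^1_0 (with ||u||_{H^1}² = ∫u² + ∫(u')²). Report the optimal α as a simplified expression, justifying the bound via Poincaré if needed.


α = 1

Coercivity of a(·,·) on H^1_0(-3, 1/2) means a(u, u) ≥ α ||u||_{H^1}² for every u ∈ H^1_0.
The interval has length L = 7/2, and Poincaré/coercivity depend only on L. Here a(u, u) = ∫(u')² + (1)·∫u².
Here c = 1 ≥ 1, so a(u,u) = ∫(u')² + c∫u² ≥ ∫(u')² + ∫u² = ||u||_{H^1}², i.e. α = 1 works. No larger α is possible: a(u,u) ≥ α||u||_{H^1}² means (1−α)∫(u')² ≥ (α−c)∫u², and for the modes u_n = sin(nπ(x−x₀)/L) (x₀ the left endpoint) one has ∫u_n²/∫(u_n')² = (L/(nπ))² → 0, so a(u_n,u_n)/||u_n||_{H^1}² → 1. Hence the optimal constant is α = 1.
Therefore α = 1.


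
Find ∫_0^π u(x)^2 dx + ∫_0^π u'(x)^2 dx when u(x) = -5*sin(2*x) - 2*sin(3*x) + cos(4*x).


||u||_{H^1(0,π)}^2 = 408/7 + 91*π

u'(x) = -4*sin(4*x) - 10*cos(2*x) - 6*cos(3*x).
Expand u² and (u')² and integrate term by term on (0, π), using: for integers n ≥ 1, ∫_0^π sin²(nx) dx = ∫_0^π cos²(nx) dx = π/2; for n ≠ n', ∫_0^π sin(nx)sin(n'x) dx = ∫_0^π cos(nx)cos(n'x) dx = 0; and by product-to-sum, ∫_0^π sin(nx)cos(n'x) dx = ½∫_0^π [sin((n+n')x) + sin((n−n')x)] dx, which is 0 when n+n' is even and 2n/(n²−n'²) when n+n' is odd (it need not vanish on (0, π)).
  u² squared terms: (-5)²·∫sin(2x)² dx = 25·π/2 = 25*π/2;  (-2)²·∫sin(3x)² dx = 4·π/2 = 2*π;  (1)²·∫cos(4x)² dx = 1·π/2 = π/2.
  u² cross terms: 2·(-5)·(-2)·∫sin(2x)·sin(3x) dx = 20·(0) = 0;  2·(-5)·(1)·∫sin(2x)·cos(4x) dx = -10·(0) = 0;  2·(-2)·(1)·∫sin(3x)·cos(4x) dx = -4·(-6/7) = 24/7.
  So ∫_0^π u² dx = 25*π/2 + 2*π + π/2 + 0 + 0 + 24/7 = 24/7 + 15*π.
  (u')² squared terms: (-10)²·∫cos(2x)² dx = 100·π/2 = 50*π;  (-6)²·∫cos(3x)² dx = 36·π/2 = 18*π;  (-4)²·∫sin(4x)² dx = 16·π/2 = 8*π.
  (u')² cross terms: 2·(-10)·(-6)·∫cos(2x)·cos(3x) dx = 120·(0) = 0;  2·(-10)·(-4)·∫cos(2x)·sin(4x) dx = 80·(0) = 0;  2·(-6)·(-4)·∫cos(3x)·sin(4x) dx = 48·(8/7) = 384/7.
  So ∫_0^π (u')² dx = 50*π + 18*π + 8*π + 0 + 0 + 384/7 = 384/7 + 76*π.
||u||_{H^1}^2 = (24/7 + 15*π) + (384/7 + 76*π) = 408/7 + 91*π.


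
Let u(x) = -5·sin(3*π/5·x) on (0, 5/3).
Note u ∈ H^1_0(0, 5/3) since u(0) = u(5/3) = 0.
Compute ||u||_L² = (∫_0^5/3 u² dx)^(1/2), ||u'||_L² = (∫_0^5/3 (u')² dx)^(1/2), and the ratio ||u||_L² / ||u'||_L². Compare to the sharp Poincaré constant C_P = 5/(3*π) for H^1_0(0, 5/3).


||u||_L² / ||u'||_L² = 5/(3*π) = C_P.

u(x) = -5·sin(3*π/5·x), so u'(x) = -3*π*cos(3*π*x/5).
Writing u(x) = A·sin(kπx/L) with A = -5 and k = 1, use ∫_0^L sin²(kπx/L) dx = L/2 and ∫_0^L cos²(kπx/L) dx = L/2.
u² = 25·sin²(3*π/5·x) and (u')² = 9*π^2·cos²(3*π/5·x), and each of sin², cos² integrates to L/2 = 5/6 over (0, 5/3).
∫_0^5/3 u² dx = 125/6, so ||u||_L² = 5*sqrt(30)/6.
∫_0^5/3 (u')² dx = 15*π^2/2, so ||u'||_L² = sqrt(30)*π/2.
Ratio ||u||_L² / ||u'||_L² = 5/(3*π).
Sharp Poincaré constant on H^1_0(0, 5/3) is C_P = L/π = 5/(3*π), achieved by sin(3*π/5·x).
This is the k = 1 eigenfunction (up to amplitude), so the ratio equals the sharp Poincaré constant exactly.


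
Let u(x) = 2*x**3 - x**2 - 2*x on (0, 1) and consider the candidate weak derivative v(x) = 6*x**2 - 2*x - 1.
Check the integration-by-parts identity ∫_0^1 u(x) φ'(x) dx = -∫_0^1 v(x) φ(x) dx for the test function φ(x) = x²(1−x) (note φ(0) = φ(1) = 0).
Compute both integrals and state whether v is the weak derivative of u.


LHS = 1/15, RHS = -1/60. No, v is not the weak derivative of u.

u(x) = 2*x**3 - x**2 - 2*x, classical derivative u'(x) = 6*x**2 - 2*x - 2.
φ(x) = x²(1−x), so φ'(x) = x*(2 - 3*x).
Note φ(0) = φ(1) = 0, so the boundary term u·φ vanishes.
LHS = ∫_0^1 u(x) φ'(x) dx = ∫_0^1 (-6*x^5 + 7*x^4 + 4*x^3 - 4*x^2) dx. Term by term:
  ∫_0^1 -6*x^5 dx = -1;  ∫_0^1 7*x^4 dx = 7/5;  ∫_0^1 4*x^3 dx = 1;
  ∫_0^1 -4*x^2 dx = -4/3.
Sum: -1 + 7/5 + 1 − 4/3 = 1/15.
So LHS = 1/15.
∫_0^1 v(x) φ(x) dx = ∫_0^1 (-6*x^5 + 8*x^4 - x^3 - x^2) dx. Term by term:
  ∫_0^1 -6*x^5 dx = -1;  ∫_0^1 8*x^4 dx = 8/5;  ∫_0^1 -x^3 dx = -1/4;
  ∫_0^1 -x^2 dx = -1/3.
Sum: -1 + 8/5 − 1/4 − 1/3 = 1/60.
So RHS = -∫_0^1 v(x) φ(x) dx = -1/60.
LHS − RHS = 1/12 ≠ 0, so the identity fails.
(For a valid weak derivative the identity must hold for EVERY test function, in particular this one. The failure shows v is NOT the weak derivative of u.)
Correct weak derivative would be u'(x) = 6*x**2 - 2*x - 2.


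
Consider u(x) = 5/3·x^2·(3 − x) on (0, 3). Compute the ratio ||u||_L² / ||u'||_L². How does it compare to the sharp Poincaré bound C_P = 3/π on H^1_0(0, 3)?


||u||_L² / ||u'||_L² = 3*sqrt(14)/14 < C_P = 3/π.

u(x) = 5/3·x^2·(3 − x), so u'(x) = 5*x*(2 - x).
u(x) = 5/3·x^2·(3 − x) vanishes at x = 0 and x = 3, so u ∈ H^1_0(0, 3). Differentiate via the product rule and integrate the resulting polynomials term by term.
  ∫_0^3 u² dx = ∫_0^3 (25*x^6/9 - 50*x^5/3 + 25*x^4) dx. Term by term:
    ∫_0^3 25*x^6/9 dx = 6075/7;  ∫_0^3 -50*x^5/3 dx = -2025;  ∫_0^3 25*x^4 dx = 1215.
  Sum: 6075/7 − 2025 + 1215 = 405/7.
  ∫_0^3 (u')² dx = ∫_0^3 (25*x^4 - 100*x^3 + 100*x^2) dx. Term by term:
    ∫_0^3 25*x^4 dx = 1215;  ∫_0^3 -100*x^3 dx = -2025;  ∫_0^3 100*x^2 dx = 900.
  Sum: 1215 − 2025 + 900 = 90.
∫_0^3 u² dx = 405/7, so ||u||_L² = 9*sqrt(35)/7.
∫_0^3 (u')² dx = 90, so ||u'||_L² = 3*sqrt(10).
Ratio ||u||_L² / ||u'||_L² = 3*sqrt(14)/14.
Sharp Poincaré constant on H^1_0(0, 3) is C_P = L/π = 3/π, achieved by sin(π/3·x).
A polynomial bump cannot attain the sharp Poincaré constant (only the first sine eigenfunction does), so the ratio is strictly less than C_P, consistent with ||u||_L² ≤ C_P ||u'||_L².


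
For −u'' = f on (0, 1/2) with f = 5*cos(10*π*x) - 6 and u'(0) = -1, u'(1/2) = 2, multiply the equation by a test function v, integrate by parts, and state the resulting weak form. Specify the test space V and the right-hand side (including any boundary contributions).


V = H^1(0, 1/2) (v unrestricted at boundary; u is determined up to an additive constant); weak form: ∫_0^1/2 u'v' dx = ∫_0^1/2 (5*cos(10*π*x) - 6) v dx + 2·v(1/2) + v(0) for all v ∈ V.

Multiply both sides by a test function v and integrate from 0 to 1/2:
  ∫_0^1/2 −u''(x) v(x) dx = ∫_0^1/2 f(x) v(x) dx.
Integrate the LHS by parts once:
  ∫_0^1/2 −u'' v dx = −[u'(x) v(x)]_0^1/2 + ∫_0^1/2 u'(x) v'(x) dx.
Thus ∫_0^1/2 u'(x) v'(x) dx = ∫_0^1/2 f(x) v(x) dx + [u'(x) v(x)]_0^1/2.
Choose V so that boundary terms are either known or forced to vanish.
u has inhomogeneous Neumann u'(0) = -1, u'(1/2) = 2. [u' v]_0^1/2 = (2)·v(1/2) − (-1)·v(0) = 2·v(1/2) + v(0). Take V = H^1(0, 1/2); boundary term becomes part of RHS.
Weak formulation: find u (satisfying any essential BC) such that ∫_0^1/2 u'(x) v'(x) dx = ∫_0^1/2 f v dx + 2·v(1/2) + v(0) for all v ∈ V (Neumann data are natural BCs: they enter the RHS as boundary terms).
Substituting f(x) = 5*cos(10*π*x) - 6, the right-hand side is ∫_0^1/2 (5*cos(10*π*x) - 6) v dx + 2·v(1/2) + v(0).
Compatibility check (pure Neumann): taking v ≡ 1 ∈ V gives 0 = ∫_0^1/2 f dx + (2) − (-1), i.e. ∫_0^1/2 f dx must equal u'(0) − u'(1/2) = -3. Indeed ∫_0^1/2 (5*cos(10*π*x) - 6) dx = -3, so the data are compatible. The solution is then unique only up to an additive constant (fix it e.g. by requiring ∫_0^1/2 u dx = 0).


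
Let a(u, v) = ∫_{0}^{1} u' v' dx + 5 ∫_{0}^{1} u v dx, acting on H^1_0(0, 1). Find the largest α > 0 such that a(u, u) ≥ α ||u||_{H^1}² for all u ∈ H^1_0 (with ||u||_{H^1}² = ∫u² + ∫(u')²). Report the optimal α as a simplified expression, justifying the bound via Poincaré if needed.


α = 1

Coercivity of a(·,·) on H^1_0(0, 1) means a(u, u) ≥ α ||u||_{H^1}² for every u ∈ H^1_0.
The interval has length L = 1, and Poincaré/coercivity depend only on L. Here a(u, u) = ∫(u')² + (5)·∫u².
Here c = 5 ≥ 1, so a(u,u) = ∫(u')² + c∫u² ≥ ∫(u')² + ∫u² = ||u||_{H^1}², i.e. α = 1 works. No larger α is possible: a(u,u) ≥ α||u||_{H^1}² means (1−α)∫(u')² ≥ (α−c)∫u², and for the modes u_n = sin(nπ(x−x₀)/L) (x₀ the left endpoint) one has ∫u_n²/∫(u_n')² = (L/(nπ))² → 0, so a(u_n,u_n)/||u_n||_{H^1}² → 1. Hence the optimal constant is α = 1.
Therefore α = 1.


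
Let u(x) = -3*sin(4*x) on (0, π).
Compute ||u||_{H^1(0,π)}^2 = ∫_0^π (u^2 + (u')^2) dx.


||u||_{H^1(0,π)}^2 = 153*π/2

u'(x) = -12*cos(4*x).
Expand u² and (u')² and integrate term by term on (0, π), using: for integers n ≥ 1, ∫_0^π sin²(nx) dx = ∫_0^π cos²(nx) dx = π/2; for n ≠ n', ∫_0^π sin(nx)sin(n'x) dx = ∫_0^π cos(nx)cos(n'x) dx = 0; and by product-to-sum, ∫_0^π sin(nx)cos(n'x) dx = ½∫_0^π [sin((n+n')x) + sin((n−n')x)] dx, which is 0 when n+n' is even and 2n/(n²−n'²) when n+n' is odd (it need not vanish on (0, π)).
  u² squared terms: (-3)²·∫sin(4x)² dx = 9·π/2 = 9*π/2.
  So ∫_0^π u² dx = 9*π/2.
  (u')² squared terms: (-12)²·∫cos(4x)² dx = 144·π/2 = 72*π.
  So ∫_0^π (u')² dx = 72*π.
||u||_{H^1}^2 = (9*π/2) + (72*π) = 153*π/2.


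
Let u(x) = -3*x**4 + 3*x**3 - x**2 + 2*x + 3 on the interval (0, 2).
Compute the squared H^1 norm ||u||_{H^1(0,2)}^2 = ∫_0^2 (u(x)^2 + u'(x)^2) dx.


||u||_{H^1}^2 = 104618/105

The H^1 norm (squared) on an interval (0, L) is
  ||u||_{H^1}^2 = ∫_0^L u(x)^2 dx + ∫_0^L u'(x)^2 dx.
Compute u'(x) = -12*x**3 + 9*x**2 - 2*x + 2.
Then u(x)^2 = 9*x**8 - 18*x**7 + 15*x**6 - 18*x**5 - 5*x**4 + 14*x**3 - 2*x**2 + 12*x + 9 and u'(x)^2 = 144*x**6 - 216*x**5 + 129*x**4 - 84*x**3 + 40*x**2 - 8*x + 4.
Integrate each monomial from 0 to 2 using ∫_0^2 c·x^n dx = c·2^(n+1)/(n+1):
  ∫_0^2 u(x)^2 dx = ∫_0^2 (9*x^8 - 18*x^7 + 15*x^6 - 18*x^5 - 5*x^4 + 14*x^3 - 2*x^2 + 12*x + 9) dx. Term by term:
    ∫_0^2 9*x^8 dx = 512;  ∫_0^2 -18*x^7 dx = -576;  ∫_0^2 15*x^6 dx = 1920/7;
    ∫_0^2 -18*x^5 dx = -192;  ∫_0^2 -5*x^4 dx = -32;  ∫_0^2 14*x^3 dx = 56;
    ∫_0^2 -2*x^2 dx = -16/3;  ∫_0^2 12*x dx = 24;  ∫_0^2 9 dx = 18.
  Sum: 512 − 576 + 1920/7 − 192 − 32 + 56 − 16/3 + 24 + 18 = 1658/21.
  ∫_0^2 u'(x)^2 dx = ∫_0^2 (144*x^6 - 216*x^5 + 129*x^4 - 84*x^3 + 40*x^2 - 8*x + 4) dx. Term by term:
    ∫_0^2 144*x^6 dx = 18432/7;  ∫_0^2 -216*x^5 dx = -2304;  ∫_0^2 129*x^4 dx = 4128/5;
    ∫_0^2 -84*x^3 dx = -336;  ∫_0^2 40*x^2 dx = 320/3;  ∫_0^2 -8*x dx = -16;
    ∫_0^2 4 dx = 8.
  Sum: 18432/7 − 2304 + 4128/5 − 336 + 320/3 − 16 + 8 = 96328/105.
Adding: ||u||_{H^1}^2 = 1658/21 + 96328/105 = 104618/105.


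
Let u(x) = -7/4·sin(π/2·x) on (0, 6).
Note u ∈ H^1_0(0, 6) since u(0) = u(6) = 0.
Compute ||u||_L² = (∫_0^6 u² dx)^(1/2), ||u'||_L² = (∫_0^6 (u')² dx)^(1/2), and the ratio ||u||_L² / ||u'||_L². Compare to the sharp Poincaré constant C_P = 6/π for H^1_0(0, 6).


||u||_L² / ||u'||_L² = 2/π < C_P = 6/π.

u(x) = -7/4·sin(π/2·x), so u'(x) = -7*π*cos(π*x/2)/8.
Writing u(x) = A·sin(kπx/L) with A = -7/4 and k = 3, use ∫_0^L sin²(kπx/L) dx = L/2 and ∫_0^L cos²(kπx/L) dx = L/2.
u² = 49/16·sin²(π/2·x) and (u')² = 49*π^2/64·cos²(π/2·x), and each of sin², cos² integrates to L/2 = 3 over (0, 6).
∫_0^6 u² dx = 147/16, so ||u||_L² = 7*sqrt(3)/4.
∫_0^6 (u')² dx = 147*π^2/64, so ||u'||_L² = 7*sqrt(3)*π/8.
Ratio ||u||_L² / ||u'||_L² = 2/π.
Sharp Poincaré constant on H^1_0(0, 6) is C_P = L/π = 6/π, achieved by sin(π/6·x).
This is the k = 3 harmonic; the ratio L/(kπ) is strictly less than C_P = L/π, consistent with the sharp inequality ||u||_L² ≤ C_P ||u'||_L².


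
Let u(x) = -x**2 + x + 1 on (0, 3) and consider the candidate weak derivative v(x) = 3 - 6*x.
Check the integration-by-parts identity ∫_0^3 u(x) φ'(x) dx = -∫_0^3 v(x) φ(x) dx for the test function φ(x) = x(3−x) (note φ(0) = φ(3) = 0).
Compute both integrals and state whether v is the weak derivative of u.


LHS = 9, RHS = 27. No, v is not the weak derivative of u.

u(x) = -x**2 + x + 1, classical derivative u'(x) = 1 - 2*x.
φ(x) = x(3−x), so φ'(x) = 3 - 2*x.
Note φ(0) = φ(3) = 0, so the boundary term u·φ vanishes.
LHS = ∫_0^3 u(x) φ'(x) dx = ∫_0^3 (2*x^3 - 5*x^2 + x + 3) dx. Term by term:
  ∫_0^3 2*x^3 dx = 81/2;  ∫_0^3 -5*x^2 dx = -45;  ∫_0^3 x dx = 9/2;
  ∫_0^3 3 dx = 9.
Sum: 81/2 − 45 + 9/2 + 9 = 9.
So LHS = 9.
∫_0^3 v(x) φ(x) dx = ∫_0^3 (6*x^3 - 21*x^2 + 9*x) dx. Term by term:
  ∫_0^3 6*x^3 dx = 243/2;  ∫_0^3 -21*x^2 dx = -189;  ∫_0^3 9*x dx = 81/2.
Sum: 243/2 − 189 + 81/2 = -27.
So RHS = -∫_0^3 v(x) φ(x) dx = 27.
LHS − RHS = -18 ≠ 0, so the identity fails.
(For a valid weak derivative the identity must hold for EVERY test function, in particular this one. The failure shows v is NOT the weak derivative of u.)
Correct weak derivative would be u'(x) = 1 - 2*x.


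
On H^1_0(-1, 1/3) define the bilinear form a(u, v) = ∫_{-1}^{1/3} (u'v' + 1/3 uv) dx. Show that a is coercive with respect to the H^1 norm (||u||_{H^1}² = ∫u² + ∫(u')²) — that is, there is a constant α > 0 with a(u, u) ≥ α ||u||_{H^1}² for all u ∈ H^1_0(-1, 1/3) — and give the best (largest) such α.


α = (16 + 27*π^2)/(3*(16 + 9*π^2))

Coercivity of a(·,·) on H^1_0(-1, 1/3) means a(u, u) ≥ α ||u||_{H^1}² for every u ∈ H^1_0.
The interval has length L = 4/3, and Poincaré/coercivity depend only on L. Here a(u, u) = ∫(u')² + (1/3)·∫u².
Here 0 < c = 1/3 < 1. The condition a(u,u) ≥ α||u||_{H^1}² reads (1−α)∫(u')² ≥ (α−c)∫u². Any admissible α is ≤ 1 (rapidly oscillating u have ∫u²/∫(u')² → 0), and α = 1 would force 0 ≥ (1−c)∫u², impossible since c < 1; so 1−α > 0. By the sharp Poincaré inequality on H^1_0 of an interval of length L, ∫(u')² ≥ (π/L)²∫u² with equality for the first sine mode sin(π(x−x₀)/L) (x₀ the left endpoint), so the inequality holds for all u iff (1−α)(π/L)² ≥ α − c, i.e. α ≤ ((π/L)² + c)/((π/L)² + 1) = (1 + c(L/π)²)/(1 + (L/π)²). With (π/L)² = 9*π^2/16 and c = 1/3, the largest admissible constant is α = ((π/L)² + c)/((π/L)² + 1).
Simplifying, α = (16 + 27*π^2)/(3*(16 + 9*π^2)).


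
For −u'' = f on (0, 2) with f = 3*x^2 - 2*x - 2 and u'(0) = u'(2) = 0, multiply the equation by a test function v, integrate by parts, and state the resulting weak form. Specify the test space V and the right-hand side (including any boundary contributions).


V = H^1(0, 2) (no boundary constraint on v; u is determined up to an additive constant); weak form: ∫_0^2 u'v' dx = ∫_0^2 (3*x^2 - 2*x - 2) v dx for all v ∈ V.

Multiply both sides by a test function v and integrate from 0 to 2:
  ∫_0^2 −u''(x) v(x) dx = ∫_0^2 f(x) v(x) dx.
Integrate the LHS by parts once:
  ∫_0^2 −u'' v dx = −[u'(x) v(x)]_0^2 + ∫_0^2 u'(x) v'(x) dx.
Thus ∫_0^2 u'(x) v'(x) dx = ∫_0^2 f(x) v(x) dx + [u'(x) v(x)]_0^2.
Choose V so that boundary terms are either known or forced to vanish.
u has homogeneous Neumann: u'(0) = u'(2) = 0. So [u' v]_0^2 = 0·v(2) − 0·v(0) = 0 for any v; take V = H^1(0, 2).
Weak formulation: find u (satisfying any essential BC) such that ∫_0^2 u'(x) v'(x) dx = ∫_0^2 f v dx for all v ∈ V (homogeneous Neumann, so boundary terms vanish).
Substituting f(x) = 3*x^2 - 2*x - 2, the right-hand side is ∫_0^2 (3*x^2 - 2*x - 2) v dx.
Compatibility check (pure Neumann): taking v ≡ 1 ∈ V gives 0 = ∫_0^2 f dx + (0) − (0), i.e. ∫_0^2 f dx must equal u'(0) − u'(2) = 0. Indeed ∫_0^2 (3*x^2 - 2*x - 2) dx = 0, so the data are compatible. The solution is then unique only up to an additive constant (fix it e.g. by requiring ∫_0^2 u dx = 0).


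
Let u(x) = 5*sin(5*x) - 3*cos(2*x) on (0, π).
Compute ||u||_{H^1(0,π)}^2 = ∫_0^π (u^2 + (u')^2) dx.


||u||_{H^1(0,π)}^2 = -500/7 + 695*π/2

u'(x) = 6*sin(2*x) + 25*cos(5*x).
Expand u² and (u')² and integrate term by term on (0, π), using: for integers n ≥ 1, ∫_0^π sin²(nx) dx = ∫_0^π cos²(nx) dx = π/2; for n ≠ n', ∫_0^π sin(nx)sin(n'x) dx = ∫_0^π cos(nx)cos(n'x) dx = 0; and by product-to-sum, ∫_0^π sin(nx)cos(n'x) dx = ½∫_0^π [sin((n+n')x) + sin((n−n')x)] dx, which is 0 when n+n' is even and 2n/(n²−n'²) when n+n' is odd (it need not vanish on (0, π)).
  u² squared terms: (-3)²·∫cos(2x)² dx = 9·π/2 = 9*π/2;  (5)²·∫sin(5x)² dx = 25·π/2 = 25*π/2.
  u² cross terms: 2·(-3)·(5)·∫cos(2x)·sin(5x) dx = -30·(10/21) = -100/7.
  So ∫_0^π u² dx = 9*π/2 + 25*π/2 − 100/7 = -100/7 + 17*π.
  (u')² squared terms: (6)²·∫sin(2x)² dx = 36·π/2 = 18*π;  (25)²·∫cos(5x)² dx = 625·π/2 = 625*π/2.
  (u')² cross terms: 2·(6)·(25)·∫sin(2x)·cos(5x) dx = 300·(-4/21) = -400/7.
  So ∫_0^π (u')² dx = 18*π + 625*π/2 − 400/7 = -400/7 + 661*π/2.
||u||_{H^1}^2 = (-100/7 + 17*π) + (-400/7 + 661*π/2) = -500/7 + 695*π/2.


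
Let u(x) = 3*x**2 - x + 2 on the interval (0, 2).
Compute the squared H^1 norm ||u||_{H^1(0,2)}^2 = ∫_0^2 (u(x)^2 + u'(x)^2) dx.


||u||_{H^1}^2 = 2134/15

The H^1 norm (squared) on an interval (0, L) is
  ||u||_{H^1}^2 = ∫_0^L u(x)^2 dx + ∫_0^L u'(x)^2 dx.
Compute u'(x) = 6*x - 1.
Then u(x)^2 = 9*x**4 - 6*x**3 + 13*x**2 - 4*x + 4 and u'(x)^2 = 36*x**2 - 12*x + 1.
Integrate each monomial from 0 to 2 using ∫_0^2 c·x^n dx = c·2^(n+1)/(n+1):
  ∫_0^2 u(x)^2 dx = ∫_0^2 (9*x^4 - 6*x^3 + 13*x^2 - 4*x + 4) dx. Term by term:
    ∫_0^2 9*x^4 dx = 288/5;  ∫_0^2 -6*x^3 dx = -24;  ∫_0^2 13*x^2 dx = 104/3;
    ∫_0^2 -4*x dx = -8;  ∫_0^2 4 dx = 8.
  Sum: 288/5 − 24 + 104/3 − 8 + 8 = 1024/15.
  ∫_0^2 u'(x)^2 dx = ∫_0^2 (36*x^2 - 12*x + 1) dx. Term by term:
    ∫_0^2 36*x^2 dx = 96;  ∫_0^2 -12*x dx = -24;  ∫_0^2 1 dx = 2.
  Sum: 96 − 24 + 2 = 74.
Adding: ||u||_{H^1}^2 = 1024/15 + 74 = 2134/15.


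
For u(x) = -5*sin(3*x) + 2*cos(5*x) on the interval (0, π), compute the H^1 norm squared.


||u||_{H^1(0,π)}^2 = 177*π

u'(x) = -10*sin(5*x) - 15*cos(3*x).
Expand u² and (u')² and integrate term by term on (0, π), using: for integers n ≥ 1, ∫_0^π sin²(nx) dx = ∫_0^π cos²(nx) dx = π/2; for n ≠ n', ∫_0^π sin(nx)sin(n'x) dx = ∫_0^π cos(nx)cos(n'x) dx = 0; and by product-to-sum, ∫_0^π sin(nx)cos(n'x) dx = ½∫_0^π [sin((n+n')x) + sin((n−n')x)] dx, which is 0 when n+n' is even and 2n/(n²−n'²) when n+n' is odd (it need not vanish on (0, π)).
  u² squared terms: (-5)²·∫sin(3x)² dx = 25·π/2 = 25*π/2;  (2)²·∫cos(5x)² dx = 4·π/2 = 2*π.
  u² cross terms: 2·(-5)·(2)·∫sin(3x)·cos(5x) dx = -20·(0) = 0.
  So ∫_0^π u² dx = 25*π/2 + 2*π + 0 = 29*π/2.
  (u')² squared terms: (-15)²·∫cos(3x)² dx = 225·π/2 = 225*π/2;  (-10)²·∫sin(5x)² dx = 100·π/2 = 50*π.
  (u')² cross terms: 2·(-15)·(-10)·∫cos(3x)·sin(5x) dx = 300·(0) = 0.
  So ∫_0^π (u')² dx = 225*π/2 + 50*π + 0 = 325*π/2.
||u||_{H^1}^2 = (29*π/2) + (325*π/2) = 177*π.


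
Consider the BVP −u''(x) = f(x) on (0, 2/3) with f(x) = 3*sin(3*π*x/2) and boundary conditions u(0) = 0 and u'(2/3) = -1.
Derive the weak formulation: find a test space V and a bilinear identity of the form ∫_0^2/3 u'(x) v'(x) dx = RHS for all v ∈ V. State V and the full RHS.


V = {v ∈ H^1(0, 2/3) : v(0) = 0} (test functions vanish at x = 0 where u is specified); weak form: ∫_0^2/3 u'v' dx = ∫_0^2/3 (3*sin(3*π*x/2)) v dx − v(2/3) for all v ∈ V.

Multiply both sides by a test function v and integrate from 0 to 2/3:
  ∫_0^2/3 −u''(x) v(x) dx = ∫_0^2/3 f(x) v(x) dx.
Integrate the LHS by parts once:
  ∫_0^2/3 −u'' v dx = −[u'(x) v(x)]_0^2/3 + ∫_0^2/3 u'(x) v'(x) dx.
Thus ∫_0^2/3 u'(x) v'(x) dx = ∫_0^2/3 f(x) v(x) dx + [u'(x) v(x)]_0^2/3.
Choose V so that boundary terms are either known or forced to vanish.
Mixed BC: u(0) = 0 (Dirichlet) and u'(2/3) = -1 (Neumann). Define V = {v ∈ H^1(0, 2/3) : v(0) = 0}. Then [u' v]_0^2/3 = u'(2/3)·v(2/3) − u'(0)·0 = − v(2/3).
Weak formulation: find u (satisfying any essential BC) such that ∫_0^2/3 u'(x) v'(x) dx = ∫_0^2/3 f v dx − v(2/3) for all v ∈ V (Dirichlet at 0 absorbed into V; Neumann datum at x = 2/3 contributes the boundary term).
Substituting f(x) = 3*sin(3*π*x/2), the right-hand side is ∫_0^2/3 (3*sin(3*π*x/2)) v dx − v(2/3).


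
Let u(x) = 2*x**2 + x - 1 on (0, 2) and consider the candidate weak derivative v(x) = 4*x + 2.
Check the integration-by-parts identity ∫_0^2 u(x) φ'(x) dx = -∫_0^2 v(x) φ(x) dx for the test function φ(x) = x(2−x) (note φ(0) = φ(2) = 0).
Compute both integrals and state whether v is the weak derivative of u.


LHS = -20/3, RHS = -8. No, v is not the weak derivative of u.

u(x) = 2*x**2 + x - 1, classical derivative u'(x) = 4*x + 1.
φ(x) = x(2−x), so φ'(x) = 2 - 2*x.
Note φ(0) = φ(2) = 0, so the boundary term u·φ vanishes.
LHS = ∫_0^2 u(x) φ'(x) dx = ∫_0^2 (-4*x^3 + 2*x^2 + 4*x - 2) dx. Term by term:
  ∫_0^2 -4*x^3 dx = -16;  ∫_0^2 2*x^2 dx = 16/3;  ∫_0^2 4*x dx = 8;
  ∫_0^2 -2 dx = -4.
Sum: -16 + 16/3 + 8 − 4 = -20/3.
So LHS = -20/3.
∫_0^2 v(x) φ(x) dx = ∫_0^2 (-4*x^3 + 6*x^2 + 4*x) dx. Term by term:
  ∫_0^2 -4*x^3 dx = -16;  ∫_0^2 6*x^2 dx = 16;  ∫_0^2 4*x dx = 8.
Sum: -16 + 16 + 8 = 8.
So RHS = -∫_0^2 v(x) φ(x) dx = -8.
LHS − RHS = 4/3 ≠ 0, so the identity fails.
(For a valid weak derivative the identity must hold for EVERY test function, in particular this one. The failure shows v is NOT the weak derivative of u.)
Correct weak derivative would be u'(x) = 4*x + 1.


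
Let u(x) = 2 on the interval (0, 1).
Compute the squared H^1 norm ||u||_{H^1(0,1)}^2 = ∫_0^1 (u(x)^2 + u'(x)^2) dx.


||u||_{H^1}^2 = 4

The H^1 norm (squared) on an interval (0, L) is
  ||u||_{H^1}^2 = ∫_0^L u(x)^2 dx + ∫_0^L u'(x)^2 dx.
Compute u'(x) = 0.
Then u(x)^2 = 4 and u'(x)^2 = 0.
Integrate each monomial from 0 to 1 using ∫_0^1 c·x^n dx = c·1^(n+1)/(n+1):
  ∫_0^1 u(x)^2 dx = ∫_0^1 (4) dx. Term by term:
    ∫_0^1 4 dx = 4.
  ∫_0^1 u'(x)^2 dx = ∫_0^1 (0) dx. Term by term:
    ∫_0^1 0 dx = 0.
Adding: ||u||_{H^1}^2 = 4 + 0 = 4.


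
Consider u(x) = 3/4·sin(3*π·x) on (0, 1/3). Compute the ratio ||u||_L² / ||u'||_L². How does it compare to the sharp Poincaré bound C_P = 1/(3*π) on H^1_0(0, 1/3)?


||u||_L² / ||u'||_L² = 1/(3*π) = C_P.

u(x) = 3/4·sin(3*π·x), so u'(x) = 9*π*cos(3*π*x)/4.
Writing u(x) = A·sin(kπx/L) with A = 3/4 and k = 1, use ∫_0^L sin²(kπx/L) dx = L/2 and ∫_0^L cos²(kπx/L) dx = L/2.
u² = 9/16·sin²(3*π·x) and (u')² = 81*π^2/16·cos²(3*π·x), and each of sin², cos² integrates to L/2 = 1/6 over (0, 1/3).
∫_0^1/3 u² dx = 3/32, so ||u||_L² = sqrt(6)/8.
∫_0^1/3 (u')² dx = 27*π^2/32, so ||u'||_L² = 3*sqrt(6)*π/8.
Ratio ||u||_L² / ||u'||_L² = 1/(3*π).
Sharp Poincaré constant on H^1_0(0, 1/3) is C_P = L/π = 1/(3*π), achieved by sin(3*π·x).
This is the k = 1 eigenfunction (up to amplitude), so the ratio equals the sharp Poincaré constant exactly.


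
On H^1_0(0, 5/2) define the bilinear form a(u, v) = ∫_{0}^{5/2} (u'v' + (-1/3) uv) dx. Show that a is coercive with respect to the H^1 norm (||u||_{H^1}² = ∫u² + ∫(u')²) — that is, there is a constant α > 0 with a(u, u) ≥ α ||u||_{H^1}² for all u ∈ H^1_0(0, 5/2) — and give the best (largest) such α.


α = (-25 + 12*π^2)/(3*(25 + 4*π^2))

Coercivity of a(·,·) on H^1_0(0, 5/2) means a(u, u) ≥ α ||u||_{H^1}² for every u ∈ H^1_0.
The interval has length L = 5/2, and Poincaré/coercivity depend only on L. Here a(u, u) = ∫(u')² + (-1/3)·∫u².
Here c = -1/3 < 0 with |c| < (π/L)² = 4*π^2/25, so coercivity still holds. The condition a(u,u) ≥ α||u||_{H^1}² reads (1−α)∫(u')² ≥ (α−c)∫u². Any admissible α is ≤ 1 (rapidly oscillating u have ∫u²/∫(u')² → 0), and α = 1 would force 0 ≥ (1−c)∫u², impossible since c < 1; so 1−α > 0. By the sharp Poincaré inequality on H^1_0 of an interval of length L, ∫(u')² ≥ (π/L)²∫u² with equality for the first sine mode sin(π(x−x₀)/L) (x₀ the left endpoint), so the inequality holds for all u iff (1−α)(π/L)² ≥ α − c, i.e. α ≤ ((π/L)² + c)/((π/L)² + 1) = (1 + c(L/π)²)/(1 + (L/π)²). (Direct route, valid since c ≤ 0: Poincaré gives c∫u² ≥ c(L/π)²∫(u')², so a(u,u) ≥ (1 + c(L/π)²)∫(u')², while ||u||_{H^1}² ≤ (1 + (L/π)²)∫(u')²; dividing yields the same α.) With (π/L)² = 4*π^2/25 and c = -1/3, the largest admissible constant is α = ((π/L)² + c)/((π/L)² + 1).
Simplifying, α = (-25 + 12*π^2)/(3*(25 + 4*π^2)).


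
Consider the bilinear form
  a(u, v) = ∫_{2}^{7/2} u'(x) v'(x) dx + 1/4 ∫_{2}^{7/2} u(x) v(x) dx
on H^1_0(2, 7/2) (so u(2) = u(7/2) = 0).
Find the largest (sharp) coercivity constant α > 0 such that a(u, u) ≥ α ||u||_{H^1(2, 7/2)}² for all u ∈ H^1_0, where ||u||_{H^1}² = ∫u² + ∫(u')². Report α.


α = (9 + 16*π^2)/(4*(9 + 4*π^2))

Coercivity of a(·,·) on H^1_0(2, 7/2) means a(u, u) ≥ α ||u||_{H^1}² for every u ∈ H^1_0.
The interval has length L = 3/2, and Poincaré/coercivity depend only on L. Here a(u, u) = ∫(u')² + (1/4)·∫u².
Here 0 < c = 1/4 < 1. The condition a(u,u) ≥ α||u||_{H^1}² reads (1−α)∫(u')² ≥ (α−c)∫u². Any admissible α is ≤ 1 (rapidly oscillating u have ∫u²/∫(u')² → 0), and α = 1 would force 0 ≥ (1−c)∫u², impossible since c < 1; so 1−α > 0. By the sharp Poincaré inequality on H^1_0 of an interval of length L, ∫(u')² ≥ (π/L)²∫u² with equality for the first sine mode sin(π(x−x₀)/L) (x₀ the left endpoint), so the inequality holds for all u iff (1−α)(π/L)² ≥ α − c, i.e. α ≤ ((π/L)² + c)/((π/L)² + 1) = (1 + c(L/π)²)/(1 + (L/π)²). With (π/L)² = 4*π^2/9 and c = 1/4, the largest admissible constant is α = ((π/L)² + c)/((π/L)² + 1).
Simplifying, α = (9 + 16*π^2)/(4*(9 + 4*π^2)).


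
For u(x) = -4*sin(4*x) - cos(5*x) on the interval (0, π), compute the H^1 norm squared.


||u||_{H^1(0,π)}^2 = -1664/9 + 149*π

u'(x) = 5*sin(5*x) - 16*cos(4*x).
Expand u² and (u')² and integrate term by term on (0, π), using: for integers n ≥ 1, ∫_0^π sin²(nx) dx = ∫_0^π cos²(nx) dx = π/2; for n ≠ n', ∫_0^π sin(nx)sin(n'x) dx = ∫_0^π cos(nx)cos(n'x) dx = 0; and by product-to-sum, ∫_0^π sin(nx)cos(n'x) dx = ½∫_0^π [sin((n+n')x) + sin((n−n')x)] dx, which is 0 when n+n' is even and 2n/(n²−n'²) when n+n' is odd (it need not vanish on (0, π)).
  u² squared terms: (-1)²·∫cos(5x)² dx = 1·π/2 = π/2;  (-4)²·∫sin(4x)² dx = 16·π/2 = 8*π.
  u² cross terms: 2·(-1)·(-4)·∫cos(5x)·sin(4x) dx = 8·(-8/9) = -64/9.
  So ∫_0^π u² dx = π/2 + 8*π − 64/9 = -64/9 + 17*π/2.
  (u')² squared terms: (-16)²·∫cos(4x)² dx = 256·π/2 = 128*π;  (5)²·∫sin(5x)² dx = 25·π/2 = 25*π/2.
  (u')² cross terms: 2·(-16)·(5)·∫cos(4x)·sin(5x) dx = -160·(10/9) = -1600/9.
  So ∫_0^π (u')² dx = 128*π + 25*π/2 − 1600/9 = -1600/9 + 281*π/2.
||u||_{H^1}^2 = (-64/9 + 17*π/2) + (-1600/9 + 281*π/2) = -1664/9 + 149*π.


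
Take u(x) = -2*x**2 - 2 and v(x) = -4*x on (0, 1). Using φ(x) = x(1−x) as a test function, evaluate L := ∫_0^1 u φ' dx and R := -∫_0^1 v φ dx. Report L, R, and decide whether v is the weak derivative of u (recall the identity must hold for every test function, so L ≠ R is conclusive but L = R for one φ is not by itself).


LHS = 1/3, RHS = 1/3. Yes, v = u' weakly.

u(x) = -2*x**2 - 2, classical derivative u'(x) = -4*x.
φ(x) = x(1−x), so φ'(x) = 1 - 2*x.
Note φ(0) = φ(1) = 0, so the boundary term u·φ vanishes.
LHS = ∫_0^1 u(x) φ'(x) dx = ∫_0^1 (4*x^3 - 2*x^2 + 4*x - 2) dx. Term by term:
  ∫_0^1 4*x^3 dx = 1;  ∫_0^1 -2*x^2 dx = -2/3;  ∫_0^1 4*x dx = 2;
  ∫_0^1 -2 dx = -2.
Sum: 1 − 2/3 + 2 − 2 = 1/3.
So LHS = 1/3.
∫_0^1 v(x) φ(x) dx = ∫_0^1 (4*x^3 - 4*x^2) dx. Term by term:
  ∫_0^1 4*x^3 dx = 1;  ∫_0^1 -4*x^2 dx = -4/3.
Sum: 1 − 4/3 = -1/3.
So RHS = -∫_0^1 v(x) φ(x) dx = 1/3.
LHS = RHS, so the identity holds for this test φ.
Moreover u is smooth here and v(x) = u'(x) = -4*x pointwise, so the identity holds for every test function. Hence v is the weak derivative of u.


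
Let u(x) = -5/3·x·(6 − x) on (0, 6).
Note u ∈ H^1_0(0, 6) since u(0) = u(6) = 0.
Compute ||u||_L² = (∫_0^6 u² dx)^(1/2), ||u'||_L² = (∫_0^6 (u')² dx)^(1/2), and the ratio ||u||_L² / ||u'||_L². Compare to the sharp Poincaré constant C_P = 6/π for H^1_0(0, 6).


||u||_L² / ||u'||_L² = 3*sqrt(10)/5 < C_P = 6/π.

u(x) = -5/3·x·(6 − x), so u'(x) = 10*x/3 - 10.
u(x) = -5/3·x·(6 − x) vanishes at x = 0 and x = 6, so u ∈ H^1_0(0, 6). Differentiate via the product rule and integrate the resulting polynomials term by term.
  ∫_0^6 u² dx = ∫_0^6 (25*x^4/9 - 100*x^3/3 + 100*x^2) dx. Term by term:
    ∫_0^6 25*x^4/9 dx = 4320;  ∫_0^6 -100*x^3/3 dx = -10800;  ∫_0^6 100*x^2 dx = 7200.
  Sum: 4320 − 10800 + 7200 = 720.
  ∫_0^6 (u')² dx = ∫_0^6 (100*x^2/9 - 200*x/3 + 100) dx. Term by term:
    ∫_0^6 100*x^2/9 dx = 800;  ∫_0^6 -200*x/3 dx = -1200;  ∫_0^6 100 dx = 600.
  Sum: 800 − 1200 + 600 = 200.
∫_0^6 u² dx = 720, so ||u||_L² = 12*sqrt(5).
∫_0^6 (u')² dx = 200, so ||u'||_L² = 10*sqrt(2).
Ratio ||u||_L² / ||u'||_L² = 3*sqrt(10)/5.
Sharp Poincaré constant on H^1_0(0, 6) is C_P = L/π = 6/π, achieved by sin(π/6·x).
A polynomial bump cannot attain the sharp Poincaré constant (only the first sine eigenfunction does), so the ratio is strictly less than C_P, consistent with ||u||_L² ≤ C_P ||u'||_L².


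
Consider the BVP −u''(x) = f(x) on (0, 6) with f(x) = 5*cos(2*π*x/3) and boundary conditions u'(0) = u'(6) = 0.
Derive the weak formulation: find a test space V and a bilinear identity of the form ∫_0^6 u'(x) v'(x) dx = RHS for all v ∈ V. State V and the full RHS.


V = H^1(0, 6) (no boundary constraint on v; u is determined up to an additive constant); weak form: ∫_0^6 u'v' dx = ∫_0^6 (5*cos(2*π*x/3)) v dx for all v ∈ V.

Multiply both sides by a test function v and integrate from 0 to 6:
  ∫_0^6 −u''(x) v(x) dx = ∫_0^6 f(x) v(x) dx.
Integrate the LHS by parts once:
  ∫_0^6 −u'' v dx = −[u'(x) v(x)]_0^6 + ∫_0^6 u'(x) v'(x) dx.
Thus ∫_0^6 u'(x) v'(x) dx = ∫_0^6 f(x) v(x) dx + [u'(x) v(x)]_0^6.
Choose V so that boundary terms are either known or forced to vanish.
u has homogeneous Neumann: u'(0) = u'(6) = 0. So [u' v]_0^6 = 0·v(6) − 0·v(0) = 0 for any v; take V = H^1(0, 6).
Weak formulation: find u (satisfying any essential BC) such that ∫_0^6 u'(x) v'(x) dx = ∫_0^6 f v dx for all v ∈ V (homogeneous Neumann, so boundary terms vanish).
Substituting f(x) = 5*cos(2*π*x/3), the right-hand side is ∫_0^6 (5*cos(2*π*x/3)) v dx.
Compatibility check (pure Neumann): taking v ≡ 1 ∈ V gives 0 = ∫_0^6 f dx + (0) − (0), i.e. ∫_0^6 f dx must equal u'(0) − u'(6) = 0. Indeed ∫_0^6 (5*cos(2*π*x/3)) dx = 0, so the data are compatible. The solution is then unique only up to an additive constant (fix it e.g. by requiring ∫_0^6 u dx = 0).


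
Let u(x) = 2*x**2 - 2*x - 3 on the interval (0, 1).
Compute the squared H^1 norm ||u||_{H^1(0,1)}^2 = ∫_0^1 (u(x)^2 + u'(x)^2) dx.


||u||_{H^1}^2 = 187/15

The H^1 norm (squared) on an interval (0, L) is
  ||u||_{H^1}^2 = ∫_0^L u(x)^2 dx + ∫_0^L u'(x)^2 dx.
Compute u'(x) = 4*x - 2.
Then u(x)^2 = 4*x**4 - 8*x**3 - 8*x**2 + 12*x + 9 and u'(x)^2 = 16*x**2 - 16*x + 4.
Integrate each monomial from 0 to 1 using ∫_0^1 c·x^n dx = c·1^(n+1)/(n+1):
  ∫_0^1 u(x)^2 dx = ∫_0^1 (4*x^4 - 8*x^3 - 8*x^2 + 12*x + 9) dx. Term by term:
    ∫_0^1 4*x^4 dx = 4/5;  ∫_0^1 -8*x^3 dx = -2;  ∫_0^1 -8*x^2 dx = -8/3;
    ∫_0^1 12*x dx = 6;  ∫_0^1 9 dx = 9.
  Sum: 4/5 − 2 − 8/3 + 6 + 9 = 167/15.
  ∫_0^1 u'(x)^2 dx = ∫_0^1 (16*x^2 - 16*x + 4) dx. Term by term:
    ∫_0^1 16*x^2 dx = 16/3;  ∫_0^1 -16*x dx = -8;  ∫_0^1 4 dx = 4.
  Sum: 16/3 − 8 + 4 = 4/3.
Adding: ||u||_{H^1}^2 = 167/15 + 4/3 = 187/15.


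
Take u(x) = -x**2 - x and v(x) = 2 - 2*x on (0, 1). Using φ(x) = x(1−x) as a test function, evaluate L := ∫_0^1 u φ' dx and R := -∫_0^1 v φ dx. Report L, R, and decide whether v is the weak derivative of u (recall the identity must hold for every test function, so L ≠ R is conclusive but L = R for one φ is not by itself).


LHS = 1/3, RHS = -1/6. No, v is not the weak derivative of u.

u(x) = -x**2 - x, classical derivative u'(x) = -2*x - 1.
φ(x) = x(1−x), so φ'(x) = 1 - 2*x.
Note φ(0) = φ(1) = 0, so the boundary term u·φ vanishes.
LHS = ∫_0^1 u(x) φ'(x) dx = ∫_0^1 (2*x^3 + x^2 - x) dx. Term by term:
  ∫_0^1 2*x^3 dx = 1/2;  ∫_0^1 x^2 dx = 1/3;  ∫_0^1 -x dx = -1/2.
Sum: 1/2 + 1/3 − 1/2 = 1/3.
So LHS = 1/3.
∫_0^1 v(x) φ(x) dx = ∫_0^1 (2*x^3 - 4*x^2 + 2*x) dx. Term by term:
  ∫_0^1 2*x^3 dx = 1/2;  ∫_0^1 -4*x^2 dx = -4/3;  ∫_0^1 2*x dx = 1.
Sum: 1/2 − 4/3 + 1 = 1/6.
So RHS = -∫_0^1 v(x) φ(x) dx = -1/6.
LHS − RHS = 1/2 ≠ 0, so the identity fails.
(For a valid weak derivative the identity must hold for EVERY test function, in particular this one. The failure shows v is NOT the weak derivative of u.)
Correct weak derivative would be u'(x) = -2*x - 1.


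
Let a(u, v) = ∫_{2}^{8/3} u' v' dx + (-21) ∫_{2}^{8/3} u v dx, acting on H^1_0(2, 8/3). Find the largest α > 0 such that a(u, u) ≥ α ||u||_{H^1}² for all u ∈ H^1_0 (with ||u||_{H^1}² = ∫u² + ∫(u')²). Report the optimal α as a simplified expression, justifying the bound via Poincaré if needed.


α = 3*(-28 + 3*π^2)/(4 + 9*π^2)

Coercivity of a(·,·) on H^1_0(2, 8/3) means a(u, u) ≥ α ||u||_{H^1}² for every u ∈ H^1_0.
The interval has length L = 2/3, and Poincaré/coercivity depend only on L. Here a(u, u) = ∫(u')² + (-21)·∫u².
Here c = -21 < 0 with |c| < (π/L)² = 9*π^2/4, so coercivity still holds. The condition a(u,u) ≥ α||u||_{H^1}² reads (1−α)∫(u')² ≥ (α−c)∫u². Any admissible α is ≤ 1 (rapidly oscillating u have ∫u²/∫(u')² → 0), and α = 1 would force 0 ≥ (1−c)∫u², impossible since c < 1; so 1−α > 0. By the sharp Poincaré inequality on H^1_0 of an interval of length L, ∫(u')² ≥ (π/L)²∫u² with equality for the first sine mode sin(π(x−x₀)/L) (x₀ the left endpoint), so the inequality holds for all u iff (1−α)(π/L)² ≥ α − c, i.e. α ≤ ((π/L)² + c)/((π/L)² + 1) = (1 + c(L/π)²)/(1 + (L/π)²). (Direct route, valid since c ≤ 0: Poincaré gives c∫u² ≥ c(L/π)²∫(u')², so a(u,u) ≥ (1 + c(L/π)²)∫(u')², while ||u||_{H^1}² ≤ (1 + (L/π)²)∫(u')²; dividing yields the same α.) With (π/L)² = 9*π^2/4 and c = -21, the largest admissible constant is α = ((π/L)² + c)/((π/L)² + 1).
Simplifying, α = 3*(-28 + 3*π^2)/(4 + 9*π^2).


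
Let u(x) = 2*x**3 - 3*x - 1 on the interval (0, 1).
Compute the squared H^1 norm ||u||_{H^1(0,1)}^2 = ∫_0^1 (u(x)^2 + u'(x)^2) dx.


||u||_{H^1}^2 = 293/35

The H^1 norm (squared) on an interval (0, L) is
  ||u||_{H^1}^2 = ∫_0^L u(x)^2 dx + ∫_0^L u'(x)^2 dx.
Compute u'(x) = 6*x**2 - 3.
Then u(x)^2 = 4*x**6 - 12*x**4 - 4*x**3 + 9*x**2 + 6*x + 1 and u'(x)^2 = 36*x**4 - 36*x**2 + 9.
Integrate each monomial from 0 to 1 using ∫_0^1 c·x^n dx = c·1^(n+1)/(n+1):
  ∫_0^1 u(x)^2 dx = ∫_0^1 (4*x^6 - 12*x^4 - 4*x^3 + 9*x^2 + 6*x + 1) dx. Term by term:
    ∫_0^1 4*x^6 dx = 4/7;  ∫_0^1 -12*x^4 dx = -12/5;  ∫_0^1 -4*x^3 dx = -1;
    ∫_0^1 9*x^2 dx = 3;  ∫_0^1 6*x dx = 3;  ∫_0^1 1 dx = 1.
  Sum: 4/7 − 12/5 − 1 + 3 + 3 + 1 = 146/35.
  ∫_0^1 u'(x)^2 dx = ∫_0^1 (36*x^4 - 36*x^2 + 9) dx. Term by term:
    ∫_0^1 36*x^4 dx = 36/5;  ∫_0^1 -36*x^2 dx = -12;  ∫_0^1 9 dx = 9.
  Sum: 36/5 − 12 + 9 = 21/5.
Adding: ||u||_{H^1}^2 = 146/35 + 21/5 = 293/35.
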